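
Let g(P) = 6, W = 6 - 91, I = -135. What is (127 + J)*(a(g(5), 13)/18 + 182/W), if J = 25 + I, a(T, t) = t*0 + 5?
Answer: -2851/90 ≈ -31.678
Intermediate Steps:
W = -85
a(T, t) = 5 (a(T, t) = 0 + 5 = 5)
J = -110 (J = 25 - 135 = -110)
(127 + J)*(a(g(5), 13)/18 + 182/W) = (127 - 110)*(5/18 + 182/(-85)) = 17*(5*(1/18) + 182*(-1/85)) = 17*(5/18 - 182/85) = 17*(-2851/1530) = -2851/90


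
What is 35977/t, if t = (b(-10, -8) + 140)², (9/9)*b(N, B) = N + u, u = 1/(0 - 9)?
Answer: 2914137/1366561 ≈ 2.1325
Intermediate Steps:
u = -⅑ (u = 1/(-9) = -⅑ ≈ -0.11111)
b(N, B) = -⅑ + N (b(N, B) = N - ⅑ = -⅑ + N)
t = 1366561/81 (t = ((-⅑ - 10) + 140)² = (-91/9 + 140)² = (1169/9)² = 1366561/81 ≈ 16871.)
35977/t = 35977/(1366561/81) = 35977*(81/1366561) = 2914137/1366561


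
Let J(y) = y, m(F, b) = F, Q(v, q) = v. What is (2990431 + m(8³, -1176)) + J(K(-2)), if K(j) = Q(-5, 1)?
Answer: 2990938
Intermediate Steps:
K(j) = -5
(2990431 + m(8³, -1176)) + J(K(-2)) = (2990431 + 8³) - 5 = (2990431 + 512) - 5 = 2990943 - 5 = 2990938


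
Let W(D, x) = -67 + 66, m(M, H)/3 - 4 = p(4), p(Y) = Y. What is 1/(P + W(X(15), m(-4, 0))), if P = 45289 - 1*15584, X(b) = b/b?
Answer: 1/29704 ≈ 3.3666e-5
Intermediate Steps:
m(M, H) = 24 (m(M, H) = 12 + 3*4 = 12 + 12 = 24)
X(b) = 1
W(D, x) = -1
P = 29705 (P = 45289 - 15584 = 29705)
1/(P + W(X(15), m(-4, 0))) = 1/(29705 - 1) = 1/29704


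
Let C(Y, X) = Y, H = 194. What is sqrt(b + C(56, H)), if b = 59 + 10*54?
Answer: sqrt(655) ≈ 25.593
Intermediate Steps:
b = 599 (b = 59 + 540 = 599)
sqrt(b + C(56, H)) = sqrt(599 + 56) = sqrt(655)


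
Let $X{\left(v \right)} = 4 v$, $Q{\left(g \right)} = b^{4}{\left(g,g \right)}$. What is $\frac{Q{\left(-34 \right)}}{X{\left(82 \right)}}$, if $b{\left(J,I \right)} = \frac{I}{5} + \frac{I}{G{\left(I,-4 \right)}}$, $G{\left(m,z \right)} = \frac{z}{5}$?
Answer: $\frac{16243247601}{3280000} \approx 4952.2$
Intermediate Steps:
$G{\left(m,z \right)} = \frac{z}{5}$ ($G{\left(m,z \right)} = z \frac{1}{5} = \frac{z}{5}$)
$b{\left(J,I \right)} = - \frac{21 I}{20}$ ($b{\left(J,I \right)} = \frac{I}{5} + \frac{I}{\frac{1}{5} \left(-4\right)} = I \frac{1}{5} + \frac{I}{- \frac{4}{5}} = \frac{I}{5} + I \left(- \frac{5}{4}\right) = \frac{I}{5} - \frac{5 I}{4} = - \frac{21 I}{20}$)
$Q{\left(g \right)} = \frac{194481 g^{4}}{160000}$ ($Q{\left(g \right)} = \left(- \frac{21 g}{20}\right)^{4} = \frac{194481 g^{4}}{160000}$)
$\frac{Q{\left(-34 \right)}}{X{\left(82 \right)}} = \frac{\frac{194481}{160000} \left(-34\right)^{4}}{4 \cdot 82} = \frac{\frac{194481}{160000} \cdot 1336336}{328} = \frac{16243247601}{10000} \cdot \frac{1}{328} = \frac{16243247601}{3280000}$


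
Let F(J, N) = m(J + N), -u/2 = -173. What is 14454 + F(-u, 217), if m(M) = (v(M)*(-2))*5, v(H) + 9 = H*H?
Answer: -151866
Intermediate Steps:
v(H) = -9 + H² (v(H) = -9 + H*H = -9 + H²)
u = 346 (u = -2*(-173) = 346)
m(M) = 90 - 10*M² (m(M) = ((-9 + M²)*(-2))*5 = (18 - 2*M²)*5 = 90 - 10*M²)
F(J, N) = 90 - 10*(J + N)²
14454 + F(-u, 217) = 14454 + (90 - 10*(-1*346 + 217)²) = 14454 + (90 - 10*(-346 + 217)²) = 14454 + (90 - 10*(-129)²) = 14454 + (90 - 10*16641) = 14454 + (90 - 166410) = 14454 - 166320 = -151866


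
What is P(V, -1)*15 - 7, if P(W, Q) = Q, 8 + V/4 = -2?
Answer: -22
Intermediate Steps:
V = -40 (V = -32 + 4*(-2) = -32 - 8 = -40)
P(V, -1)*15 - 7 = -1*15 - 7 = -15 - 7 = -22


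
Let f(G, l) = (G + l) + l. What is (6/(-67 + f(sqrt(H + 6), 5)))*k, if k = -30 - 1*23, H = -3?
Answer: 3021/541 + 53*sqrt(3)/541 ≈ 5.7538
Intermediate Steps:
f(G, l) = G + 2*l
k = -53 (k = -30 - 23 = -53)
(6/(-67 + f(sqrt(H + 6), 5)))*k = (6/(-67 + (sqrt(-3 + 6) + 2*5)))*(-53) = (6/(-67 + (sqrt(3) + 10)))*(-53) = (6/(-67 + (10 + sqrt(3))))*(-53) = (6/(-57 + sqrt(3)))*(-53) = -318/(-57 + sqrt(3))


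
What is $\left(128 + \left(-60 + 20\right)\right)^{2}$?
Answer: $7744$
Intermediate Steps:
$\left(128 + \left(-60 + 20\right)\right)^{2} = \left(128 - 40\right)^{2} = 88^{2} = 7744$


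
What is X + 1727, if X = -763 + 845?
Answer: 1809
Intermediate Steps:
X = 82
X + 1727 = 82 + 1727 = 1809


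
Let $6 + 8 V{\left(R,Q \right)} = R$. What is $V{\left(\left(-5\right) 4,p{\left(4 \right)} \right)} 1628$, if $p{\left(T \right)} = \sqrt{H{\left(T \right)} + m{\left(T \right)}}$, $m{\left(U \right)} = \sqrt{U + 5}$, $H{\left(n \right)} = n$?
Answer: $-5291$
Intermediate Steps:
$m{\left(U \right)} = \sqrt{5 + U}$
$p{\left(T \right)} = \sqrt{T + \sqrt{5 + T}}$
$V{\left(R,Q \right)} = - \frac{3}{4} + \frac{R}{8}$
$V{\left(\left(-5\right) 4,p{\left(4 \right)} \right)} 1628 = \left(- \frac{3}{4} + \frac{\left(-5\right) 4}{8}\right) 1628 = \left(- \frac{3}{4} + \frac{1}{8} \left(-20\right)\right) 1628 = \left(- \frac{3}{4} - \frac{5}{2}\right) 1628 = \left(- \frac{13}{4}\right) 1628 = -5291$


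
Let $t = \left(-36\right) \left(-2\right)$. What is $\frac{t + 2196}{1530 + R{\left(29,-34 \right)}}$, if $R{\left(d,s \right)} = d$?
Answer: $\frac{2268}{1559} \approx 1.4548$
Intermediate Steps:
$t = 72$
$\frac{t + 2196}{1530 + R{\left(29,-34 \right)}} = \frac{72 + 2196}{1530 + 29} = \frac{2268}{1559}$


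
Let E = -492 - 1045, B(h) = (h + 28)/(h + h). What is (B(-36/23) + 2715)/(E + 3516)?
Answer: 24359/17811 ≈ 1.3676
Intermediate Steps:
B(h) = (28 + h)/(2*h) (B(h) = (28 + h)/((2*h)) = (28 + h)*(1/(2*h)) = (28 + h)/(2*h))
E = -1537
(B(-36/23) + 2715)/(E + 3516) = ((28 - 36/23)/(2*((-36/23))) + 2715)/(-1537 + 3516) = ((28 - 36*1/23)/(2*((-36*1/23))) + 2715)/1979 = ((28 - 36/23)/(2*(-36/23)) + 2715)*(1/1979) = ((1/2)*(-23/36)*(608/23) + 2715)*(1/1979) = (-76/9 + 2715)*(1/1979) = (24359/9)*(1/1979) = 24359/17811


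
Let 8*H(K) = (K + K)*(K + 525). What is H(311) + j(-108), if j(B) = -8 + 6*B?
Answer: 64343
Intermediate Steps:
H(K) = K*(525 + K)/4 (H(K) = ((K + K)*(K + 525))/8 = ((2*K)*(525 + K))/8 = (2*K*(525 + K))/8 = K*(525 + K)/4)
H(311) + j(-108) = (¼)*311*(525 + 311) + (-8 + 6*(-108)) = (¼)*311*836 + (-8 - 648) = 64999 - 656 = 64343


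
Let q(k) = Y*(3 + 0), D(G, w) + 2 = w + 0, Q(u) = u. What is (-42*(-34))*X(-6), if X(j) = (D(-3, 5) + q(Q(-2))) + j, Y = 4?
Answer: 12852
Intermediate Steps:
D(G, w) = -2 + w (D(G, w) = -2 + (w + 0) = -2 + w)
q(k) = 12 (q(k) = 4*(3 + 0) = 4*3 = 12)
X(j) = 15 + j (X(j) = ((-2 + 5) + 12) + j = (3 + 12) + j = 15 + j)
(-42*(-34))*X(-6) = (-42*(-34))*(15 - 6) = 1428*9 = 12852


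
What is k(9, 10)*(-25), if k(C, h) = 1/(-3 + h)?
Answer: -25/7 ≈ -3.5714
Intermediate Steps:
k(9, 10)*(-25) = -25/(-3 + 10) = -25/7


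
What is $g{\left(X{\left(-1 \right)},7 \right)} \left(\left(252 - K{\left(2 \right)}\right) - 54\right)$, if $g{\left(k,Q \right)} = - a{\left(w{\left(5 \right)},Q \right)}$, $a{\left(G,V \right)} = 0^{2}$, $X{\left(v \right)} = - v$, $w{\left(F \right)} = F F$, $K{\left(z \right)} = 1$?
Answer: $0$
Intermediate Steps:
$w{\left(F \right)} = F^{2}$
$a{\left(G,V \right)} = 0$
$g{\left(k,Q \right)} = 0$ ($g{\left(k,Q \right)} = \left(-1\right) 0 = 0$)
$g{\left(X{\left(-1 \right)},7 \right)} \left(\left(252 - K{\left(2 \right)}\right) - 54\right) = 0 \left(\left(252 - 1\right) - 54\right) = 0 \left(251 - 54\right) = 0 \cdot 197 = 0$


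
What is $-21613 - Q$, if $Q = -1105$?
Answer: $-20508$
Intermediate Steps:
$-21613 - Q = -21613 - -1105 = -21613 + 1105 = -20508$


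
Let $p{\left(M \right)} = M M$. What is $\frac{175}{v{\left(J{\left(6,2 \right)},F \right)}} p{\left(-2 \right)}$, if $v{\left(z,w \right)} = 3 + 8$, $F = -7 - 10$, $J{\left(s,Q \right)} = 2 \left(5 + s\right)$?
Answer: $\frac{700}{11} \approx 63.636$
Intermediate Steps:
$J{\left(s,Q \right)} = 10 + 2 s$
$p{\left(M \right)} = M^{2}$
$F = -17$ ($F = -7 - 10 = -17$)
$v{\left(z,w \right)} = 11$
$\frac{175}{v{\left(J{\left(6,2 \right)},F \right)}} p{\left(-2 \right)} = \frac{175}{11} \left(-2\right)^{2} = 175 \cdot \frac{1}{11} \cdot 4 = \frac{175}{11} \cdot 4 = \frac{700}{11}$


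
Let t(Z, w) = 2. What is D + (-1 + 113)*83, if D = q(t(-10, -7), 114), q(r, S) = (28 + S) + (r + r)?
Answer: 9442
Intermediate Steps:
q(r, S) = 28 + S + 2*r (q(r, S) = (28 + S) + 2*r = 28 + S + 2*r)
D = 146 (D = 28 + 114 + 2*2 = 28 + 114 + 4 = 146)
D + (-1 + 113)*83 = 146 + (-1 + 113)*83 = 146 + 112*83 = 146 + 9296 = 9442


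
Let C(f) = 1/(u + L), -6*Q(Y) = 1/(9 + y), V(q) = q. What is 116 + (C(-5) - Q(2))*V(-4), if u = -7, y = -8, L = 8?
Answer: 334/3 ≈ 111.33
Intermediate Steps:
Q(Y) = -⅙ (Q(Y) = -1/(6*(9 - 8)) = -⅙/1 = -⅙*1 = -⅙)
C(f) = 1 (C(f) = 1/(-7 + 8) = 1/1 = 1)
116 + (C(-5) - Q(2))*V(-4) = 116 + (1 - 1*(-⅙))*(-4) = 116 + (1 + ⅙)*(-4) = 116 + (7/6)*(-4) = 116 - 14/3 = 334/3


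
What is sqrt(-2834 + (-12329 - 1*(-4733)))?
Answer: I*sqrt(10430) ≈ 102.13*I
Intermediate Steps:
sqrt(-2834 + (-12329 - 1*(-4733))) = sqrt(-2834 + (-12329 + 4733)) = sqrt(-2834 - 7596) = sqrt(-10430) = I*sqrt(10430)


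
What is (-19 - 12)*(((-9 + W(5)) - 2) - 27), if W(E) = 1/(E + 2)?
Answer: 8215/7 ≈ 1173.6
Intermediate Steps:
W(E) = 1/(2 + E)
(-19 - 12)*(((-9 + W(5)) - 2) - 27) = (-19 - 12)*(((-9 + 1/(2 + 5)) - 2) - 27) = -31*(((-9 + 1/7) - 2) - 27) = -31*((-62/7 - 2) - 27) = -31*(-76/7 - 27) = -31*(-265/7) = 8215/7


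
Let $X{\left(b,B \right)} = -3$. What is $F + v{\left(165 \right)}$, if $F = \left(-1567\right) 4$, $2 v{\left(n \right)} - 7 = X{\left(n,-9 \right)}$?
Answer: $-6266$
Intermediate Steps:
$v{\left(n \right)} = 2$ ($v{\left(n \right)} = \frac{7}{2} + \frac{1}{2} \left(-3\right) = \frac{7}{2} - \frac{3}{2} = 2$)
$F = -6268$
$F + v{\left(165 \right)} = -6268 + 2 = -6266$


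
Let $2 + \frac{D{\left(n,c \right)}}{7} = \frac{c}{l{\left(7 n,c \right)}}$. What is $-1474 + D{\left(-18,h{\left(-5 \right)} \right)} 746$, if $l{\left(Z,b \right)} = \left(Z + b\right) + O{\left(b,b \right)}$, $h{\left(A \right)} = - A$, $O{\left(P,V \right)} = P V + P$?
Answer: $- \frac{158664}{13} \approx -12205.0$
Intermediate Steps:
$O{\left(P,V \right)} = P + P V$
$l{\left(Z,b \right)} = Z + b + b \left(1 + b\right)$ ($l{\left(Z,b \right)} = \left(Z + b\right) + b \left(1 + b\right) = Z + b + b \left(1 + b\right)$)
$D{\left(n,c \right)} = -14 + \frac{7 c}{c + 7 n + c \left(1 + c\right)}$ ($D{\left(n,c \right)} = -14 + 7 \frac{c}{7 n + c + c \left(1 + c\right)} = -14 + 7 \frac{c}{c + 7 n + c \left(1 + c\right)} = -14 + \frac{7 c}{c + 7 n + c \left(1 + c\right)}$)
$-1474 + D{\left(-18,h{\left(-5 \right)} \right)} 746 = -1474 + \frac{7 \left(\left(-14\right) \left(-18\right) - 3 \left(\left(-1\right) \left(-5\right)\right) - 2 \left(\left(-1\right) \left(-5\right)\right)^{2}\right)}{\left(\left(-1\right) \left(-5\right)\right)^{2} + 2 \left(\left(-1\right) \left(-5\right)\right) + 7 \left(-18\right)} 746 = -1474 + \frac{7 \left(252 - 15 - 2 \cdot 5^{2}\right)}{5^{2} + 2 \cdot 5 - 126} \cdot 746 = -1474 + \frac{7 \left(252 - 15 - 50\right)}{25 + 10 - 126} \cdot 746 = -1474 + \frac{7 \left(252 - 15 - 50\right)}{-91} \cdot 746 = -1474 + 7 \left(- \frac{1}{91}\right) 187 \cdot 746 = -1474 - \frac{139502}{13} = - \frac{158664}{13}$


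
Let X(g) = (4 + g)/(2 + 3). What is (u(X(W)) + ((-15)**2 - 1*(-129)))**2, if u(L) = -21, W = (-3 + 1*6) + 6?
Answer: 110889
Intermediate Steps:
W = 9 (W = (-3 + 6) + 6 = 3 + 6 = 9)
X(g) = 4/5 + g/5 (X(g) = (4 + g)/5 = (4 + g)*(1/5) = 4/5 + g/5)
(u(X(W)) + ((-15)**2 - 1*(-129)))**2 = (-21 + ((-15)**2 - 1*(-129)))**2 = (-21 + (225 + 129))**2 = (-21 + 354)**2 = 333**2 = 110889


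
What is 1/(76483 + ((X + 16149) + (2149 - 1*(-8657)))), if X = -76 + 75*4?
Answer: 1/103662 ≈ 9.6467e-6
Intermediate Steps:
X = 224 (X = -76 + 300 = 224)
1/(76483 + ((X + 16149) + (2149 - 1*(-8657)))) = 1/(76483 + ((224 + 16149) + (2149 - 1*(-8657)))) = 1/(76483 + (16373 + (2149 + 8657))) = 1/(76483 + (16373 + 10806)) = 1/(76483 + 27179) = 1/103662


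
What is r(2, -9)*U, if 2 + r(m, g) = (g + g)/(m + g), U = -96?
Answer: -384/7 ≈ -54.857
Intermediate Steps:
r(m, g) = -2 + 2*g/(g + m) (r(m, g) = -2 + (g + g)/(m + g) = -2 + (2*g)/(g + m) = -2 + 2*g/(g + m))
r(2, -9)*U = -2*2/(-9 + 2)*(-96) = -2*2/(-7)*(-96) = -2*2*(-⅐)*(-96) = (4/7)*(-96) = -384/7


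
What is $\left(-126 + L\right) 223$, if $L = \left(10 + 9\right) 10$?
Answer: $14272$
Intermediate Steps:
$L = 190$ ($L = 19 \cdot 10 = 190$)
$\left(-126 + L\right) 223 = \left(-126 + 190\right) 223 = 64 \cdot 223 = 14272$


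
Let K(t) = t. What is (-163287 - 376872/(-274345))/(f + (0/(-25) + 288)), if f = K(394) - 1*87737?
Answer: 44796595143/23883103975 ≈ 1.8757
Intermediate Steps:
f = -87343 (f = 394 - 1*87737 = 394 - 87737 = -87343)
(-163287 - 376872/(-274345))/(f + (0/(-25) + 288)) = (-163287 - 376872/(-274345))/(-87343 + (0/(-25) + 288)) = (-163287 - 376872*(-1/274345))/(-87343 + (0*(-1/25) + 288)) = (-163287 + 376872/274345)/(-87343 + (0 + 288)) = -44796595143/(274345*(-87343 + 288)) = -44796595143/274345/(-87055) = -44796595143/274345*(-1/87055) = 44796595143/23883103975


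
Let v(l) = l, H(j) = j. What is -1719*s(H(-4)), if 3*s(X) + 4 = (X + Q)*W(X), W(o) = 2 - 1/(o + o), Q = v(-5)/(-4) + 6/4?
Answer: 122049/32 ≈ 3814.0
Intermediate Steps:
Q = 11/4 (Q = -5/(-4) + 6/4 = -5*(-1/4) + 6*(1/4) = 5/4 + 3/2 = 11/4 ≈ 2.7500)
W(o) = 2 - 1/(2*o)
s(X) = -4/3 + (2 - 1/(2*X))*(11/4 + X)/3 (s(X) = -4/3 + ((X + 11/4)*(2 - 1/(2*X)))/3 = -4/3 + ((11/4 + X)*(2 - 1/(2*X)))/3 = -4/3 + ((2 - 1/(2*X))*(11/4 + X))/3 = -4/3 + (2 - 1/(2*X))*(11/4 + X)/3)
-1719*s(H(-4)) = -573*(-11 + 8*(-4)*(1 + 2*(-4)))/(8*(-4)) = -573*(-1)*(-11 + 8*(-4)*(1 - 8))/(8*4) = -573*(-1)*(-11 + 8*(-4)*(-7))/(8*4) = -573*(-1)*(-11 + 224)/(8*4) = -573*(-1)*213/(8*4) = -1719*(-71/32) = 122049/32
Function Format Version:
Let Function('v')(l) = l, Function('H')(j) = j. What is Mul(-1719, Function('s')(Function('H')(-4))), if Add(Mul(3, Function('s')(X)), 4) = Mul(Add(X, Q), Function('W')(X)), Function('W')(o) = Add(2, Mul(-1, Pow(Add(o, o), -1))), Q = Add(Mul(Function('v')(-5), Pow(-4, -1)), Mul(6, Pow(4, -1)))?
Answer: Rational(122049, 32) ≈ 3814.0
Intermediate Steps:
Q = Rational(11, 4) (Q = Add(Mul(-5, Pow(-4, -1)), Mul(6, Pow(4, -1))) = Add(Mul(-5, Rational(-1, 4)), Mul(6, Rational(1, 4))) = Add(Rational(5, 4), Rational(3, 2)) = Rational(11, 4) ≈ 2.7500)
Function('W')(o) = Add(2, Mul(Rational(-1, 2), Pow(o, -1))) (Function('W')(o) = Add(2, Mul(-1, Pow(Mul(2, o), -1))) = Add(2, Mul(-1, Mul(Rational(1, 2), Pow(o, -1)))) = Add(2, Mul(Rational(-1, 2), Pow(o, -1))))
Function('s')(X) = Add(Rational(-4, 3), Mul(Rational(1, 3), Add(2, Mul(Rational(-1, 2), Pow(X, -1))), Add(Rational(11, 4), X))) (Function('s')(X) = Add(Rational(-4, 3), Mul(Rational(1, 3), Mul(Add(X, Rational(11, 4)), Add(2, Mul(Rational(-1, 2), Pow(X, -1)))))) = Add(Rational(-4, 3), Mul(Rational(1, 3), Mul(Add(Rational(11, 4), X), Add(2, Mul(Rational(-1, 2), Pow(X, -1)))))) = Add(Rational(-4, 3), Mul(Rational(1, 3), Mul(Add(2, Mul(Rational(-1, 2), Pow(X, -1))), Add(Rational(11, 4), X)))) = Add(Rational(-4, 3), Mul(Rational(1, 3), Add(2, Mul(Rational(-1, 2), Pow(X, -1))), Add(Rational(11, 4), X))))
Mul(-1719, Function('s')(Function('H')(-4))) = Mul(-1719, Mul(Rational(1, 24), Pow(-4, -1), Add(-11, Mul(8, -4, Add(1, Mul(2, -4)))))) = Mul(-1719, Mul(Rational(1, 24), Rational(-1, 4), Add(-11, Mul(8, -4, Add(1, -8))))) = Mul(-1719, Mul(Rational(1, 24), Rational(-1, 4), Add(-11, Mul(8, -4, -7)))) = Mul(-1719, Mul(Rational(1, 24), Rational(-1, 4), Add(-11, 224))) = Mul(-1719, Mul(Rational(1, 24), Rational(-1, 4), 213)) = Mul(-1719, Rational(-71, 32)) = Rational(122049, 32)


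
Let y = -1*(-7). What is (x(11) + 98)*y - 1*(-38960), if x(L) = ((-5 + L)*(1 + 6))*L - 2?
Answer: 42866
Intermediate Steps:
y = 7
x(L) = -2 + L*(-35 + 7*L) (x(L) = ((-5 + L)*7)*L - 2 = (-35 + 7*L)*L - 2 = L*(-35 + 7*L) - 2 = -2 + L*(-35 + 7*L))
(x(11) + 98)*y - 1*(-38960) = ((-2 - 35*11 + 7*11²) + 98)*7 - 1*(-38960) = ((-2 - 385 + 7*121) + 98)*7 + 38960 = ((-2 - 385 + 847) + 98)*7 + 38960 = (460 + 98)*7 + 38960 = 558*7 + 38960 = 3906 + 38960 = 42866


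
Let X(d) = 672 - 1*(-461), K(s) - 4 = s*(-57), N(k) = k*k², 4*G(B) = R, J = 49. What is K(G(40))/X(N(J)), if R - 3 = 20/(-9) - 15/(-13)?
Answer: -1835/88374 ≈ -0.020764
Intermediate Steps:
R = 226/117 (R = 3 + (20/(-9) - 15/(-13)) = 3 + (20*(-⅑) - 15*(-1/13)) = 3 + (-20/9 + 15/13) = 3 - 125/117 = 226/117 ≈ 1.9316)
G(B) = 113/234 (G(B) = (¼)*(226/117) = 113/234)
N(k) = k³
K(s) = 4 - 57*s (K(s) = 4 + s*(-57) = 4 - 57*s)
X(d) = 1133 (X(d) = 672 + 461 = 1133)
K(G(40))/X(N(J)) = (4 - 57*113/234)/1133 = (4 - 2147/78)*(1/1133) = -1835/78*1/1133 = -1835/88374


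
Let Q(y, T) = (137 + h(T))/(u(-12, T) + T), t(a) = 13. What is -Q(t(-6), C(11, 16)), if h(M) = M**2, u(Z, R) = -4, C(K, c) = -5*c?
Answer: 2179/28 ≈ 77.821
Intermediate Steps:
Q(y, T) = (137 + T**2)/(-4 + T)
-Q(t(-6), C(11, 16)) = -(137 + (-5*16)**2)/(-4 - 5*16) = -(137 + (-80)**2)/(-4 - 80) = -(137 + 6400)/(-84) = -(-1)*6537/84 = -1*(-2179/28) = 2179/28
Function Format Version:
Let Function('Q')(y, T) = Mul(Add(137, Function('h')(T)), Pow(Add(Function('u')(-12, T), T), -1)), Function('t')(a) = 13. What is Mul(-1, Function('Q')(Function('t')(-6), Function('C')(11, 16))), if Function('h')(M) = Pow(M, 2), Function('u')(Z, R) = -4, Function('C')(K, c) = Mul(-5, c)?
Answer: Rational(2179, 28) ≈ 77.821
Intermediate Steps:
Function('Q')(y, T) = Mul(Pow(Add(-4, T), -1), Add(137, Pow(T, 2))) (Function('Q')(y, T) = Mul(Add(137, Pow(T, 2)), Pow(Add(-4, T), -1)) = Mul(Pow(Add(-4, T), -1), Add(137, Pow(T, 2))))
Mul(-1, Function('Q')(Function('t')(-6), Function('C')(11, 16))) = Mul(-1, Mul(Pow(Add(-4, Mul(-5, 16)), -1), Add(137, Pow(Mul(-5, 16), 2)))) = Mul(-1, Mul(Pow(Add(-4, -80), -1), Add(137, Pow(-80, 2)))) = Mul(-1, Mul(Pow(-84, -1), Add(137, 6400))) = Mul(-1, Mul(Rational(-1, 84), 6537)) = Mul(-1, Rational(-2179, 28)) = Rational(2179, 28)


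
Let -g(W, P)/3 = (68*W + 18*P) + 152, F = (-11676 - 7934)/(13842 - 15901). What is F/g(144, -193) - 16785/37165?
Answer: -13430890396/29706125727 ≈ -0.45213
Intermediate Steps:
F = 19610/2059 (F = -19610/(-2059) = -19610*(-1/2059) = 19610/2059 ≈ 9.5240)
g(W, P) = -456 - 204*W - 54*P (g(W, P) = -3*((68*W + 18*P) + 152) = -3*((18*P + 68*W) + 152) = -3*(152 + 18*P + 68*W) = -456 - 204*W - 54*P)
F/g(144, -193) - 16785/37165 = 19610/(2059*(-456 - 204*144 - 54*(-193))) - 16785/37165 = 19610/(2059*(-456 - 29376 + 10422)) - 16785*1/37165 = (19610/2059)/(-19410) - 3357/7433 = (19610/2059)*(-1/19410) - 3357/7433 = -1961/3996519 - 3357/7433 = -13430890396/29706125727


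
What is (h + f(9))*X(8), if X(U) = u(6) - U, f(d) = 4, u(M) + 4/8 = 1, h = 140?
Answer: -1080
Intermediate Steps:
u(M) = ½ (u(M) = -½ + 1 = ½)
X(U) = ½ - U
(h + f(9))*X(8) = (140 + 4)*(½ - 1*8) = 144*(½ - 8) = 144*(-15/2) = -1080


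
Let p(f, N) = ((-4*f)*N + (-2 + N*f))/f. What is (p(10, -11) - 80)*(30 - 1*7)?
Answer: -5428/5 ≈ -1085.6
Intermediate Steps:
p(f, N) = (-2 - 3*N*f)/f (p(f, N) = (-4*N*f + (-2 + N*f))/f = (-2 - 3*N*f)/f)
(p(10, -11) - 80)*(30 - 1*7) = ((-3*(-11) - 2/10) - 80)*(30 - 1*7) = ((33 - 2*1/10) - 80)*(30 - 7) = ((33 - 1/5) - 80)*23 = (164/5 - 80)*23 = -236/5*23 = -5428/5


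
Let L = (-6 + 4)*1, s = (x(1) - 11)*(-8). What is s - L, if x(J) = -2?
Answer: 106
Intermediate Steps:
s = 104 (s = (-2 - 11)*(-8) = -13*(-8) = 104)
L = -2 (L = -2*1 = -2)
s - L = 104 - 1*(-2) = 104 + 2 = 106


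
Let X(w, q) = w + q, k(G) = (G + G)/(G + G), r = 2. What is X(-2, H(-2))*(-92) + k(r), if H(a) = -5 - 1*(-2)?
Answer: 461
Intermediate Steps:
H(a) = -3 (H(a) = -5 + 2 = -3)
k(G) = 1 (k(G) = (2*G)/((2*G)) = (2*G)*(1/(2*G)) = 1)
X(w, q) = q + w
X(-2, H(-2))*(-92) + k(r) = (-3 - 2)*(-92) + 1 = -5*(-92) + 1 = 460 + 1 = 461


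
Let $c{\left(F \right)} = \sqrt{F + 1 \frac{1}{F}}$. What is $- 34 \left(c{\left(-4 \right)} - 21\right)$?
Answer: $714 - 17 i \sqrt{17} \approx 714.0 - 70.093 i$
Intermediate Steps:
$c{\left(F \right)} = \sqrt{F + \frac{1}{F}}$
$- 34 \left(c{\left(-4 \right)} - 21\right) = - 34 \left(\sqrt{-4 + \frac{1}{-4}} - 21\right) = - 34 \left(\sqrt{-4 - \frac{1}{4}} - 21\right) = - 34 \left(\sqrt{- \frac{17}{4}} - 21\right) = - 34 \left(\frac{i \sqrt{17}}{2} - 21\right) = - 34 \left(-21 + \frac{i \sqrt{17}}{2}\right) = 714 - 17 i \sqrt{17}$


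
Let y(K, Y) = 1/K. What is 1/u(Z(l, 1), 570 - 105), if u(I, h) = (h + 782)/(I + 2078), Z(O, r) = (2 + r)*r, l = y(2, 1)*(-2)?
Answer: 2081/1247 ≈ 1.6688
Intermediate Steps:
l = -1 (l = -2/2 = (½)*(-2) = -1)
Z(O, r) = r*(2 + r)
u(I, h) = (782 + h)/(2078 + I)
1/u(Z(l, 1), 570 - 105) = 1/((782 + (570 - 105))/(2078 + 1*(2 + 1))) = 1/((782 + 465)/(2078 + 1*3)) = 1/(1247/(2078 + 3)) = 1/(1247/2081) = 2081/1247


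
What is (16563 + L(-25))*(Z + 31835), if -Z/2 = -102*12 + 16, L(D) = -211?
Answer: 560072352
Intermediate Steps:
Z = 2416 (Z = -2*(-102*12 + 16) = -2*(-1224 + 16) = -2*(-1208) = 2416)
(16563 + L(-25))*(Z + 31835) = (16563 - 211)*(2416 + 31835) = 16352*34251 = 560072352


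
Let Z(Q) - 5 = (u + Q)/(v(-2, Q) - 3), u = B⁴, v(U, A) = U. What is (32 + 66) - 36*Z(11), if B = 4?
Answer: 9202/5 ≈ 1840.4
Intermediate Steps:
u = 256 (u = 4⁴ = 256)
Z(Q) = -231/5 - Q/5 (Z(Q) = 5 + (256 + Q)/(-2 - 3) = 5 + (256 + Q)/(-5) = 5 + (256 + Q)*(-⅕) = 5 + (-256/5 - Q/5) = -231/5 - Q/5)
(32 + 66) - 36*Z(11) = (32 + 66) - 36*(-231/5 - ⅕*11) = 98 - 36*(-231/5 - 11/5) = 98 - 36*(-242/5) = 98 + 8712/5 = 9202/5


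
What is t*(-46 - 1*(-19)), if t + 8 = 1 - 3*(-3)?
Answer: -54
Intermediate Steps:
t = 2 (t = -8 + (1 - 3*(-3)) = -8 + (1 + 9) = -8 + 10 = 2)
t*(-46 - 1*(-19)) = 2*(-46 - 1*(-19)) = 2*(-46 + 19) = 2*(-27) = -54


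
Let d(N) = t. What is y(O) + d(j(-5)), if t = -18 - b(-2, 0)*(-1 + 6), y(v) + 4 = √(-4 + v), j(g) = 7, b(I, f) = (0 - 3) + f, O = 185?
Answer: -7 + √181 ≈ 6.4536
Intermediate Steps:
b(I, f) = -3 + f
y(v) = -4 + √(-4 + v)
t = -3 (t = -18 - (-3 + 0)*(-1 + 6) = -18 - (-3)*5 = -18 - 1*(-15) = -18 + 15 = -3)
d(N) = -3
y(O) + d(j(-5)) = (-4 + √(-4 + 185)) - 3 = (-4 + √181) - 3 = -7 + √181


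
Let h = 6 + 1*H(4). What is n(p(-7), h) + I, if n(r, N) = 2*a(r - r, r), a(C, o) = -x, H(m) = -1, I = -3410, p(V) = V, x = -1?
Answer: -3408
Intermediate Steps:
h = 5 (h = 6 + 1*(-1) = 6 - 1 = 5)
a(C, o) = 1 (a(C, o) = -1*(-1) = 1)
n(r, N) = 2 (n(r, N) = 2*1 = 2)
n(p(-7), h) + I = 2 - 3410 = -3408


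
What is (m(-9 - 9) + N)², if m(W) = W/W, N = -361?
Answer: 129600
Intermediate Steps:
m(W) = 1
(m(-9 - 9) + N)² = (1 - 361)² = (-360)² = 129600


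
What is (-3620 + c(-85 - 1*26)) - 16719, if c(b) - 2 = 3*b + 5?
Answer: -20665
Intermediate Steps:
c(b) = 7 + 3*b (c(b) = 2 + (3*b + 5) = 2 + (5 + 3*b) = 7 + 3*b)
(-3620 + c(-85 - 1*26)) - 16719 = (-3620 + (7 + 3*(-85 - 1*26))) - 16719 = (-3620 + (7 + 3*(-85 - 26))) - 16719 = (-3620 + (7 + 3*(-111))) - 16719 = (-3620 + (7 - 333)) - 16719 = (-3620 - 326) - 16719 = -3946 - 16719 = -20665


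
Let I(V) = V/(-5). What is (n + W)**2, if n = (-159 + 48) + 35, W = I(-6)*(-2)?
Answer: 153664/25 ≈ 6146.6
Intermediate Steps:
I(V) = -V/5 (I(V) = V*(-1/5) = -V/5)
W = -12/5 (W = -1/5*(-6)*(-2) = (6/5)*(-2) = -12/5 ≈ -2.4000)
n = -76 (n = -111 + 35 = -76)
(n + W)**2 = (-76 - 12/5)**2 = (-392/5)**2 = 153664/25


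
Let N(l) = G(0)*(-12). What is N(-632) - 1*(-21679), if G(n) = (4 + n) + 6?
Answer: 21559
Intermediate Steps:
G(n) = 10 + n
N(l) = -120 (N(l) = (10 + 0)*(-12) = 10*(-12) = -120)
N(-632) - 1*(-21679) = -120 - 1*(-21679) = -120 + 21679 = 21559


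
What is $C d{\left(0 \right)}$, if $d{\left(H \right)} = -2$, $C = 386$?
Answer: $-772$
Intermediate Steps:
$C d{\left(0 \right)} = 386 \left(-2\right) = -772$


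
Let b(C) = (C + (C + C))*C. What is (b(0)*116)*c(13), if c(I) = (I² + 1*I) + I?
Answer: 0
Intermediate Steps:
c(I) = I² + 2*I (c(I) = (I² + I) + I = (I + I²) + I = I² + 2*I)
b(C) = 3*C² (b(C) = (C + 2*C)*C = (3*C)*C = 3*C²)
(b(0)*116)*c(13) = ((3*0²)*116)*(13*(2 + 13)) = ((3*0)*116)*(13*15) = (0*116)*195 = 0*195 = 0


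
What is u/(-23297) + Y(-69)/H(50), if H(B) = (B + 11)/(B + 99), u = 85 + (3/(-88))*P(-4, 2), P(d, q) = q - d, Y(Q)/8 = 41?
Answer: 50096895705/62529148 ≈ 801.18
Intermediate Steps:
Y(Q) = 328 (Y(Q) = 8*41 = 328)
u = 3731/44 (u = 85 + (3/(-88))*(2 - 1*(-4)) = 85 + (3*(-1/88))*(2 + 4) = 85 - 3/88*6 = 85 - 9/44 = 3731/44 ≈ 84.795)
H(B) = (11 + B)/(99 + B)
u/(-23297) + Y(-69)/H(50) = (3731/44)/(-23297) + 328/(((11 + 50)/(99 + 50))) = (3731/44)*(-1/23297) + 328/((61/149)) = -3731/1025068 + 328/(((1/149)*61)) = -3731/1025068 + 328/(61/149) = -3731/1025068 + 328*(149/61) = -3731/1025068 + 48872/61 = 50096895705/62529148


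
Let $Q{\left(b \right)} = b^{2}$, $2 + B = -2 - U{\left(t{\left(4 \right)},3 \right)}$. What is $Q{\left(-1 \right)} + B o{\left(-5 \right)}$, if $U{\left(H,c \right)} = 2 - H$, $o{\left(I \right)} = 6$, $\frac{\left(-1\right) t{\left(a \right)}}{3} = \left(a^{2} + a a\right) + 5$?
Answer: $-701$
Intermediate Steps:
$t{\left(a \right)} = -15 - 6 a^{2}$ ($t{\left(a \right)} = - 3 \left(\left(a^{2} + a a\right) + 5\right) = - 3 \left(\left(a^{2} + a^{2}\right) + 5\right) = - 3 \left(2 a^{2} + 5\right) = - 3 \left(5 + 2 a^{2}\right) = -15 - 6 a^{2}$)
$B = -117$ ($B = -2 - \left(4 - \left(-15 - 6 \cdot 4^{2}\right)\right) = -2 - \left(4 - \left(-15 - 96\right)\right) = -2 - \left(4 + 111\right) = -2 - 115 = -117$)
$Q{\left(-1 \right)} + B o{\left(-5 \right)} = \left(-1\right)^{2} - 702 = 1 - 702 = -701$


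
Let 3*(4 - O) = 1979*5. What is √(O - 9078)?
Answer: I*√111351/3 ≈ 111.23*I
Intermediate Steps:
O = -9883/3 (O = 4 - 1979*5/3 = 4 - ⅓*9895 = 4 - 9895/3 = -9883/3 ≈ -3294.3)
√(O - 9078) = √(-9883/3 - 9078) = √(-37117/3) = I*√111351/3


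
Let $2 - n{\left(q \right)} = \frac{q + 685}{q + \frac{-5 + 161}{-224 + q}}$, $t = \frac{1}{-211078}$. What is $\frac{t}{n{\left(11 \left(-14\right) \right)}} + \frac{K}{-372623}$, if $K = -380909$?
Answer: $\frac{2126979931264187}{2080713026690473} \approx 1.0222$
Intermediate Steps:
$t = - \frac{1}{211078} \approx -4.7376 \cdot 10^{-6}$
$n{\left(q \right)} = 2 - \frac{685 + q}{q + \frac{156}{-224 + q}}$ ($n{\left(q \right)} = 2 - \frac{q + 685}{q + \frac{-5 + 161}{-224 + q}} = 2 - \frac{685 + q}{q + \frac{156}{-224 + q}}$)
$\frac{t}{n{\left(11 \left(-14\right) \right)}} + \frac{K}{-372623} = - \frac{1}{211078 \frac{153752 + \left(11 \left(-14\right)\right)^{2} - 909 \cdot 11 \left(-14\right)}{156 + \left(11 \left(-14\right)\right)^{2} - 224 \cdot 11 \left(-14\right)}} - \frac{380909}{-372623} = - \frac{1}{211078 \frac{153752 + \left(-154\right)^{2} - -139986}{156 + \left(-154\right)^{2} - -34496}} - - \frac{380909}{372623} = - \frac{1}{211078 \frac{153752 + 23716 + 139986}{156 + 23716 + 34496}} + \frac{380909}{372623} = - \frac{1}{211078 \cdot \frac{1}{58368} \cdot 317454} + \frac{380909}{372623} = - \frac{1}{211078 \cdot \frac{52909}{9728}} + \frac{380909}{372623} = \left(- \frac{1}{211078}\right) \frac{9728}{52909} + \frac{380909}{372623} = - \frac{4864}{5583962951} + \frac{380909}{372623} = \frac{2126979931264187}{2080713026690473}$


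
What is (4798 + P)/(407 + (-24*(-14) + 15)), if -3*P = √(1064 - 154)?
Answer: 2399/379 - √910/2274 ≈ 6.3166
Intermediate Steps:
P = -√910/3 (P = -√(1064 - 154)/3 = -√910/3 ≈ -10.055)
(4798 + P)/(407 + (-24*(-14) + 15)) = (4798 - √910/3)/(407 + (-24*(-14) + 15)) = (4798 - √910/3)/(407 + (336 + 15)) = (4798 - √910/3)/(407 + 351) = (4798 - √910/3)/758 = (4798 - √910/3)*(1/758) = 2399/379 - √910/2274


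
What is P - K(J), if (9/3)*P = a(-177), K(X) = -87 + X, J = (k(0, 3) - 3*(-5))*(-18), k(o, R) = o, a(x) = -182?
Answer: 889/3 ≈ 296.33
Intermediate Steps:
J = -270 (J = (0 - 3*(-5))*(-18) = (0 + 15)*(-18) = 15*(-18) = -270)
P = -182/3 (P = (⅓)*(-182) = -182/3 ≈ -60.667)
P - K(J) = -182/3 - (-87 - 270) = -182/3 - 1*(-357) = -182/3 + 357 = 889/3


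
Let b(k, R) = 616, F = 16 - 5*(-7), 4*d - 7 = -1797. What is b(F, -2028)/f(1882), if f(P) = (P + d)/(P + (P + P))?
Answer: 6955872/2869 ≈ 2424.5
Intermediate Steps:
d = -895/2 (d = 7/4 + (1/4)*(-1797) = 7/4 - 1797/4 = -895/2 ≈ -447.50)
F = 51 (F = 16 + 35 = 51)
f(P) = (-895/2 + P)/(3*P) (f(P) = (P - 895/2)/(P + (P + P)) = (-895/2 + P)/(P + 2*P) = (-895/2 + P)/((3*P)) = (-895/2 + P)*(1/(3*P)) = (-895/2 + P)/(3*P))
b(F, -2028)/f(1882) = 616/(((1/6)*(-895 + 2*1882)/1882)) = 616/(((1/6)*(1/1882)*(-895 + 3764))) = 616/(((1/6)*(1/1882)*2869)) = 616/(2869/11292) = 616*(11292/2869) = 6955872/2869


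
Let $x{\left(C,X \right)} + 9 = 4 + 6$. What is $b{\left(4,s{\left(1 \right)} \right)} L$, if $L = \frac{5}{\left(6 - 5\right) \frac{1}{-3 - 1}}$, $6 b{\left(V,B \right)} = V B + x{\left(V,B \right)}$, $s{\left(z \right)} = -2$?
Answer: $\frac{70}{3} \approx 23.333$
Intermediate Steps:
$x{\left(C,X \right)} = 1$ ($x{\left(C,X \right)} = -9 + \left(4 + 6\right) = -9 + 10 = 1$)
$b{\left(V,B \right)} = \frac{1}{6} + \frac{B V}{6}$ ($b{\left(V,B \right)} = \frac{V B + 1}{6} = \frac{B V + 1}{6} = \frac{1 + B V}{6} = \frac{1}{6} + \frac{B V}{6}$)
$L = -20$ ($L = \frac{5}{1 \frac{1}{-4}} = \frac{5}{1 \left(- \frac{1}{4}\right)} = \frac{5}{- \frac{1}{4}} = 5 \left(-4\right) = -20$)
$b{\left(4,s{\left(1 \right)} \right)} L = \left(\frac{1}{6} + \frac{1}{6} \left(-2\right) 4\right) \left(-20\right) = \left(\frac{1}{6} - \frac{4}{3}\right) \left(-20\right) = \left(- \frac{7}{6}\right) \left(-20\right) = \frac{70}{3}$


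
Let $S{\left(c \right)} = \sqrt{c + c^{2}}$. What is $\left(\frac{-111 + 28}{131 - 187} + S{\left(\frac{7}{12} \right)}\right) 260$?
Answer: $\frac{5395}{14} + \frac{65 \sqrt{133}}{3} \approx 635.23$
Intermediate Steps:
$\left(\frac{-111 + 28}{131 - 187} + S{\left(\frac{7}{12} \right)}\right) 260 = \left(\frac{-111 + 28}{131 - 187} + \sqrt{\frac{7}{12} \left(1 + \frac{7}{12}\right)}\right) 260 = \left(- \frac{83}{-56} + \sqrt{7 \cdot \frac{1}{12} \left(1 + 7 \cdot \frac{1}{12}\right)}\right) 260 = \left(\left(-83\right) \left(- \frac{1}{56}\right) + \sqrt{\frac{7 \left(1 + \frac{7}{12}\right)}{12}}\right) 260 = \left(\frac{83}{56} + \sqrt{\frac{7}{12} \cdot \frac{19}{12}}\right) 260 = \left(\frac{83}{56} + \sqrt{\frac{133}{144}}\right) 260 = \left(\frac{83}{56} + \frac{\sqrt{133}}{12}\right) 260 = \frac{5395}{14} + \frac{65 \sqrt{133}}{3}$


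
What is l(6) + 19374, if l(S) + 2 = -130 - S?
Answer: 19236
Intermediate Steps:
l(S) = -132 - S (l(S) = -2 + (-130 - S) = -132 - S)
l(6) + 19374 = (-132 - 1*6) + 19374 = (-132 - 6) + 19374 = -138 + 19374 = 19236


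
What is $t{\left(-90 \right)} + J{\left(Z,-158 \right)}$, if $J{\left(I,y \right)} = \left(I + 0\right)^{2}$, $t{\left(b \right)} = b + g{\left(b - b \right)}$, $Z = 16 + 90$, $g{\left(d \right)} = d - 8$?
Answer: $11138$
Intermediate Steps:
$g{\left(d \right)} = -8 + d$ ($g{\left(d \right)} = d - 8 = -8 + d$)
$Z = 106$
$t{\left(b \right)} = -8 + b$ ($t{\left(b \right)} = b + \left(-8 + \left(b - b\right)\right) = b + \left(-8 + 0\right) = b - 8 = -8 + b$)
$J{\left(I,y \right)} = I^{2}$
$t{\left(-90 \right)} + J{\left(Z,-158 \right)} = \left(-8 - 90\right) + 106^{2} = -98 + 11236 = 11138$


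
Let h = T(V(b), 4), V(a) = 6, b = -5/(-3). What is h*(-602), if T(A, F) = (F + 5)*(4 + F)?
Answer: -43344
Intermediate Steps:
b = 5/3 (b = -5*(-⅓) = 5/3 ≈ 1.6667)
T(A, F) = (4 + F)*(5 + F) (T(A, F) = (5 + F)*(4 + F) = (4 + F)*(5 + F))
h = 72 (h = 20 + 4² + 9*4 = 20 + 16 + 36 = 72)
h*(-602) = 72*(-602) = -43344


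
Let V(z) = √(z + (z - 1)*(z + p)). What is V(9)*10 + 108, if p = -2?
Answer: 108 + 10*√65 ≈ 188.62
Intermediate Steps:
V(z) = √(z + (-1 + z)*(-2 + z)) (V(z) = √(z + (z - 1)*(z - 2)) = √(z + (-1 + z)*(-2 + z)))
V(9)*10 + 108 = √(2 + 9² - 2*9)*10 + 108 = √(2 + 81 - 18)*10 + 108 = √65*10 + 108 = 10*√65 + 108 = 108 + 10*√65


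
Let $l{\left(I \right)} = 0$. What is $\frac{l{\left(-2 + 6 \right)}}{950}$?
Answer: $0$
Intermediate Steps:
$\frac{l{\left(-2 + 6 \right)}}{950} = \frac{0}{950} = 0 \cdot \frac{1}{950} = 0$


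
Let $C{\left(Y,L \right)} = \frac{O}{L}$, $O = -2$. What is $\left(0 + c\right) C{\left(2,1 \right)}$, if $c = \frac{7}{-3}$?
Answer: $\frac{14}{3} \approx 4.6667$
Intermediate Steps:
$C{\left(Y,L \right)} = - \frac{2}{L}$
$c = - \frac{7}{3}$ ($c = 7 \left(- \frac{1}{3}\right) = - \frac{7}{3} \approx -2.3333$)
$\left(0 + c\right) C{\left(2,1 \right)} = \left(0 - \frac{7}{3}\right) \left(- \frac{2}{1}\right) = - \frac{7 \left(\left(-2\right) 1\right)}{3} = \left(- \frac{7}{3}\right) \left(-2\right) = \frac{14}{3}$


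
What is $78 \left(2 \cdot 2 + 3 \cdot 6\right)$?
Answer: $1716$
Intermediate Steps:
$78 \left(2 \cdot 2 + 3 \cdot 6\right) = 78 \left(4 + 18\right) = 78 \cdot 22 = 1716$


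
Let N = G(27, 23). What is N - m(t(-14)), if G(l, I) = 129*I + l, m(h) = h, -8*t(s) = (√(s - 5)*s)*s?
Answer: 2994 + 49*I*√19/2 ≈ 2994.0 + 106.79*I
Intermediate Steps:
t(s) = -s²*√(-5 + s)/8 (t(s) = -√(s - 5)*s*s/8 = -√(-5 + s)*s*s/8 = -s*√(-5 + s)*s/8 = -s²*√(-5 + s)/8)
G(l, I) = l + 129*I
N = 2994 (N = 27 + 129*23 = 27 + 2967 = 2994)
N - m(t(-14)) = 2994 - (-1)*(-14)²*√(-5 - 14)/8 = 2994 - (-1)*196*√(-19)/8 = 2994 - (-1)*196*I*√19/8 = 2994 - (-49)*I*√19/2 = 2994 + 49*I*√19/2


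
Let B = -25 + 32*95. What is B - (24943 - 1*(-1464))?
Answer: -23392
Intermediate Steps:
B = 3015 (B = -25 + 3040 = 3015)
B - (24943 - 1*(-1464)) = 3015 - (24943 - 1*(-1464)) = 3015 - (24943 + 1464) = 3015 - 1*26407 = 3015 - 26407 = -23392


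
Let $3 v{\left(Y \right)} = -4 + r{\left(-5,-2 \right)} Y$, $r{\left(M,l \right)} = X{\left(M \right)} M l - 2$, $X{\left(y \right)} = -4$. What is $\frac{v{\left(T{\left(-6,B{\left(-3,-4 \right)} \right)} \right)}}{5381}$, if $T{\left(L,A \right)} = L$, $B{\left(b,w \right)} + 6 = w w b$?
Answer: $\frac{248}{16143} \approx 0.015363$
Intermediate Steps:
$B{\left(b,w \right)} = -6 + b w^{2}$ ($B{\left(b,w \right)} = -6 + w w b = -6 + w^{2} b = -6 + b w^{2}$)
$r{\left(M,l \right)} = -2 - 4 M l$ ($r{\left(M,l \right)} = - 4 M l - 2 = -2 - 4 M l$)
$v{\left(Y \right)} = - \frac{4}{3} - 14 Y$ ($v{\left(Y \right)} = \frac{-4 + \left(-2 - \left(-20\right) \left(-2\right)\right) Y}{3} = \frac{-4 + \left(-2 - 40\right) Y}{3} = \frac{-4 - 42 Y}{3} = - \frac{4}{3} - 14 Y$)
$\frac{v{\left(T{\left(-6,B{\left(-3,-4 \right)} \right)} \right)}}{5381} = \frac{- \frac{4}{3} - -84}{5381} = \left(- \frac{4}{3} + 84\right) \frac{1}{5381} = \frac{248}{3} \cdot \frac{1}{5381} = \frac{248}{16143}$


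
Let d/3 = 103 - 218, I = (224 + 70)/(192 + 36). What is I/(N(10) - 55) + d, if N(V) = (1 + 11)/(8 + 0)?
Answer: -701434/2033 ≈ -345.02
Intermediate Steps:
I = 49/38 (I = 294/228 = 294*(1/228) = 49/38 ≈ 1.2895)
d = -345 (d = 3*(103 - 218) = 3*(-115) = -345)
N(V) = 3/2 (N(V) = 12/8 = 12*(⅛) = 3/2)
I/(N(10) - 55) + d = 49/(38*(3/2 - 55)) - 345 = 49/(38*(-107/2)) - 345 = (49/38)*(-2/107) - 345 = -49/2033 - 345 = -701434/2033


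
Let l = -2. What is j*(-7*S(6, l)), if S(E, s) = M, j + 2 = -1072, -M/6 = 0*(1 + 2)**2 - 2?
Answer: 90216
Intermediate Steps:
M = 12 (M = -6*(0*(1 + 2)**2 - 2) = -6*(0*3**2 - 2) = -6*(0*9 - 2) = -6*(0 - 2) = -6*(-2) = 12)
j = -1074 (j = -2 - 1072 = -1074)
S(E, s) = 12
j*(-7*S(6, l)) = -(-7518)*12 = -1074*(-84) = 90216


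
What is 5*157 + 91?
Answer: 876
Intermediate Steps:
5*157 + 91 = 785 + 91 = 876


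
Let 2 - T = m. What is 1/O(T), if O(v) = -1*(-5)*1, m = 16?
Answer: 1/5 ≈ 0.20000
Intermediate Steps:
T = -14 (T = 2 - 1*16 = 2 - 16 = -14)
O(v) = 5 (O(v) = 5*1 = 5)
1/O(T) = 1/5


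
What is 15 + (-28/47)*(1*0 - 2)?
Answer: 761/47 ≈ 16.191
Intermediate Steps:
15 + (-28/47)*(1*0 - 2) = 15 + (-28*1/47)*(0 - 2) = 15 - 28/47*(-2) = 15 + 56/47 = 761/47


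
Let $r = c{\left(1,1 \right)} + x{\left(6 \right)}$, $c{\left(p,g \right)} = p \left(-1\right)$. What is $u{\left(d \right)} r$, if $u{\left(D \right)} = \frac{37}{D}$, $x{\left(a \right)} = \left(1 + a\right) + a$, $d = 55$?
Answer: $\frac{444}{55} \approx 8.0727$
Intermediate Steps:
$x{\left(a \right)} = 1 + 2 a$
$c{\left(p,g \right)} = - p$
$r = 12$ ($r = \left(-1\right) 1 + \left(1 + 2 \cdot 6\right) = -1 + \left(1 + 12\right) = -1 + 13 = 12$)
$u{\left(d \right)} r = \frac{37}{55} \cdot 12 = \frac{444}{55}$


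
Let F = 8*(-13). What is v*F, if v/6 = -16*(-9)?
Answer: -89856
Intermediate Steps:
v = 864 (v = 6*(-16*(-9)) = 6*144 = 864)
F = -104
v*F = 864*(-104) = -89856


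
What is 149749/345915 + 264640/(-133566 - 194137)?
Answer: -42469749053/113357383245 ≈ -0.37465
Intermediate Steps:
149749/345915 + 264640/(-133566 - 194137) = 149749*(1/345915) + 264640/(-327703) = 149749/345915 + 264640*(-1/327703) = 149749/345915 - 264640/327703 = -42469749053/113357383245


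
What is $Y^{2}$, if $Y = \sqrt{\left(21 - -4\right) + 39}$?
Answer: $64$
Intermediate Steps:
$Y = 8$ ($Y = \sqrt{\left(21 + 4\right) + 39} = \sqrt{25 + 39} = \sqrt{64} = 8$)
$Y^{2} = 8^{2} = 64$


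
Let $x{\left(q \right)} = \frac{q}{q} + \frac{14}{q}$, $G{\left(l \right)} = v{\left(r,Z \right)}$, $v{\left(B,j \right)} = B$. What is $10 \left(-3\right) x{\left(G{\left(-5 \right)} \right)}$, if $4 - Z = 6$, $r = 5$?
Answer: $-114$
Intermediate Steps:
$Z = -2$ ($Z = 4 - 6 = -2$)
$G{\left(l \right)} = 5$
$x{\left(q \right)} = 1 + \frac{14}{q}$
$10 \left(-3\right) x{\left(G{\left(-5 \right)} \right)} = 10 \left(-3\right) \frac{14 + 5}{5} = - 30 \cdot \frac{1}{5} \cdot 19 = \left(-30\right) \frac{19}{5} = -114$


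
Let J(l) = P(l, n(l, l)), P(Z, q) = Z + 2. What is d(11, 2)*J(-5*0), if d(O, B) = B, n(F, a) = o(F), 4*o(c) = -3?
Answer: 4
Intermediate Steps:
o(c) = -¾ (o(c) = (¼)*(-3) = -¾)
n(F, a) = -¾
P(Z, q) = 2 + Z
J(l) = 2 + l
d(11, 2)*J(-5*0) = 2*(2 - 5*0) = 2*(2 + 0) = 2*2 = 4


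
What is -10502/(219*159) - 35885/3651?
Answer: -429298129/42377157 ≈ -10.130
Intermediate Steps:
-10502/(219*159) - 35885/3651 = -10502/34821 - 35885*1/3651 = -10502*1/34821 - 35885/3651 = -10502/34821 - 35885/3651 = -429298129/42377157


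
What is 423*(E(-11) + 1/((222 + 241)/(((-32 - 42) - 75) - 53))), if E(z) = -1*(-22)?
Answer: 4223232/463 ≈ 9121.5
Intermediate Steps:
E(z) = 22
423*(E(-11) + 1/((222 + 241)/(((-32 - 42) - 75) - 53))) = 423*(22 + 1/((222 + 241)/(((-32 - 42) - 75) - 53))) = 423*(22 + 1/(463/((-74 - 75) - 53))) = 423*(22 + 1/(463/(-149 - 53))) = 423*(22 + 1/(463/(-202))) = 423*(22 + 1/(463*(-1/202))) = 423*(22 + 1/(-463/202)) = 423*(22 - 202/463) = 423*(9984/463) = 4223232/463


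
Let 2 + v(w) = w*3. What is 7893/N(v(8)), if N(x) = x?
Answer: 7893/22 ≈ 358.77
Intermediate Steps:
v(w) = -2 + 3*w (v(w) = -2 + w*3 = -2 + 3*w)
7893/N(v(8)) = 7893/(-2 + 3*8) = 7893/(-2 + 24) = 7893/22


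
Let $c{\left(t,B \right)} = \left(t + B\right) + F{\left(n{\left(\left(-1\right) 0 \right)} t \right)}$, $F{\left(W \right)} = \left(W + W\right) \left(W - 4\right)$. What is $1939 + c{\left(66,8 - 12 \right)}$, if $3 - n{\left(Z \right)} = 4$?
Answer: $11241$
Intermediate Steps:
$n{\left(Z \right)} = -1$ ($n{\left(Z \right)} = 3 - 4 = -1$)
$F{\left(W \right)} = 2 W \left(-4 + W\right)$
$c{\left(t,B \right)} = B + t - 2 t \left(-4 - t\right)$ ($c{\left(t,B \right)} = \left(t + B\right) + 2 \left(- t\right) \left(-4 - t\right) = \left(B + t\right) - 2 t \left(-4 - t\right) = B + t - 2 t \left(-4 - t\right)$)
$1939 + c{\left(66,8 - 12 \right)} = 1939 + \left(\left(8 - 12\right) + 2 \cdot 66^{2} + 9 \cdot 66\right) = 1939 + \left(\left(8 - 12\right) + 2 \cdot 4356 + 594\right) = 1939 + \left(-4 + 8712 + 594\right) = 1939 + 9302 = 11241$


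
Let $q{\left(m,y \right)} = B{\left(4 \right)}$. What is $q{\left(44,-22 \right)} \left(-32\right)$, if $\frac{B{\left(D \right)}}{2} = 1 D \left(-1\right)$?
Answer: $256$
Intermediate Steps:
$B{\left(D \right)} = - 2 D$ ($B{\left(D \right)} = 2 \cdot 1 D \left(-1\right) = 2 D \left(-1\right) = 2 \left(- D\right) = - 2 D$)
$q{\left(m,y \right)} = -8$ ($q{\left(m,y \right)} = \left(-2\right) 4 = -8$)
$q{\left(44,-22 \right)} \left(-32\right) = \left(-8\right) \left(-32\right) = 256$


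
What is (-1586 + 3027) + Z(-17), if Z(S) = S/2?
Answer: 2865/2 ≈ 1432.5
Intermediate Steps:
Z(S) = S/2 (Z(S) = S*(½) = S/2)
(-1586 + 3027) + Z(-17) = (-1586 + 3027) + (½)*(-17) = 1441 - 17/2 = 2865/2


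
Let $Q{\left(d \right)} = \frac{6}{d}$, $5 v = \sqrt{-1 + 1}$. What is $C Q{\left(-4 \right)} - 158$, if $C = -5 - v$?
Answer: $- \frac{301}{2} \approx -150.5$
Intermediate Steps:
$v = 0$ ($v = \frac{\sqrt{-1 + 1}}{5} = \frac{\sqrt{0}}{5} = \frac{1}{5} \cdot 0 = 0$)
$C = -5$ ($C = -5 - 0 = -5 + 0 = -5$)
$C Q{\left(-4 \right)} - 158 = - 5 \frac{6}{-4} - 158 = - 5 \cdot 6 \left(- \frac{1}{4}\right) - 158 = \left(-5\right) \left(- \frac{3}{2}\right) - 158 = \frac{15}{2} - 158 = - \frac{301}{2}$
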